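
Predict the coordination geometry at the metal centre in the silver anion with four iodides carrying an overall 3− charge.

Ligand charges: each iodide is −1. With an overall charge of −3 the silver centre must be in the +1 oxidation state.
Ag sits in group 11, so the d-electron count is 11 − 1 = 10.
With 4 monodentate ligands the coordination number is 4.
A d¹⁰ ion has no crystal-field stabilisation preference between square planar and tetrahedral, so four ligands adopt the sterically favoured tetrahedral geometry.

tetrahedral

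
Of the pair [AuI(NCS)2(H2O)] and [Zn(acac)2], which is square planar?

For [AuI(NCS)2(H2O)]: Each iodide is −1; each isothiocyanate is −1; water is neutral; balancing the 0 overall charge requires Au(III). Au sits in group 11, so the d-electron count is 11 − 3 = 8. A 5d d⁸ ion has a large crystal-field splitting; square planar leaves the high-energy d_{x²−y²} orbital empty and maximises CFSE. → square planar.
For [Zn(acac)2]: Summing ligand charges against the 0 overall charge gives an oxidation state of +2 for zinc. Zinc is a group-12 element; Zn(II) is therefore d¹⁰. A d¹⁰ ion has no crystal-field stabilisation preference between square planar and tetrahedral, so four ligands adopt the sterically favoured tetrahedral geometry. → tetrahedral.

[AuI(NCS)2(H2O)]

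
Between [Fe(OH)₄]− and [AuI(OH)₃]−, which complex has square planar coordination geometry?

For [Fe(OH)₄]−: Ligand charges: each hydroxide is −1. With an overall charge of −1 the iron centre must be in the +3 oxidation state. Fe sits in group 8, so the d-electron count is 8 − 3 = 5. A high-spin d⁵ ion has zero CFSE in either geometry, so four ligands adopt the sterically favoured tetrahedral geometry. → tetrahedral.
For [AuI(OH)₃]−: Summing ligand charges against the −1 overall charge gives an oxidation state of +3 for gold. Gold is a group-11 element; Au(III) is therefore d⁸. A 5d d⁸ ion has a large crystal-field splitting; square planar leaves the high-energy d_{x²−y²} orbital empty and maximises CFSE. → square planar.

[AuI(OH)₃]−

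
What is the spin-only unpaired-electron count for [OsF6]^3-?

Ligand charges: each fluoride is −1. With an overall charge of −3 the osmium centre must be in the +3 oxidation state.
Group 8 minus oxidation state 3 gives a d⁵ configuration.
The spin state decides the count: a 5d ion has a large Δₒ and is invariably low-spin.
An octahedral low-spin d⁵ ion is t₂g⁵e_g⁰, giving 1 unpaired electron.

1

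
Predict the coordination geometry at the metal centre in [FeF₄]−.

tetrahedral

Summing ligand charges against the −1 overall charge gives an oxidation state of +3 for iron.
Fe sits in group 8, so the d-electron count is 8 − 3 = 5.
With 4 monodentate ligands the coordination number is 4.
Fluoride is a weak-field ligand.
A high-spin d⁵ ion has zero CFSE in either geometry, so four ligands adopt the sterically favoured tetrahedral geometry.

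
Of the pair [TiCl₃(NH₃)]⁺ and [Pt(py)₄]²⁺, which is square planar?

For [TiCl₃(NH₃)]⁺: Ligand charges: each chloride is −1; ammonia is neutral. With an overall charge of +1 the titanium centre must be in the +4 oxidation state. Titanium is a group-4 element; Ti(IV) is therefore d⁰. A d⁰ ion has no crystal-field stabilisation preference between square planar and tetrahedral, so four ligands adopt the sterically favoured tetrahedral geometry. → tetrahedral.
For [Pt(py)₄]²⁺: Summing ligand charges against the +2 overall charge gives an oxidation state of +2 for platinum. Group 10 minus oxidation state 2 gives a d⁸ configuration. A 5d d⁸ ion has a large crystal-field splitting; square planar leaves the high-energy d_{x²−y²} orbital empty and maximises CFSE. → square planar.

[Pt(py)₄]²⁺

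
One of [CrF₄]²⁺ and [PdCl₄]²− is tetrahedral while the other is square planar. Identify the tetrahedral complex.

[CrF₄]²⁺

For [CrF₄]²⁺: Summing ligand charges against the +2 overall charge gives an oxidation state of +6 for chromium. Cr sits in group 6, so the d-electron count is 6 − 6 = 0. A d⁰ ion has no crystal-field stabilisation preference between square planar and tetrahedral, so four ligands adopt the sterically favoured tetrahedral geometry. → tetrahedral.
For [PdCl₄]²−: Ligand charges: each chloride is −1. With an overall charge of −2 the palladium centre must be in the +2 oxidation state. Palladium is a group-10 element; Pd(II) is therefore d⁸. A 4d d⁸ ion has a large crystal-field splitting; square planar leaves the high-energy d_{x²−y²} orbital empty and maximises CFSE. → square planar.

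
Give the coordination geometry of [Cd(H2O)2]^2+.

linear

Ligand charges: water is neutral. With an overall charge of +2 the cadmium centre must be in the +2 oxidation state.
Group 12 minus oxidation state 2 gives a d¹⁰ configuration.
With 2 monodentate ligands the coordination number is 2.
A d¹⁰ ion with only two ligands adopts a linear arrangement (sp hybridisation; no CFSE preference).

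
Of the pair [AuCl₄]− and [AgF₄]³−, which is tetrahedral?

[AgF₄]³−

For [AuCl₄]−: Ligand charges: each chloride is −1. With an overall charge of −1 the gold centre must be in the +3 oxidation state. Gold is a group-11 element; Au(III) is therefore d⁸. A 5d d⁸ ion has a large crystal-field splitting; square planar leaves the high-energy d_{x²−y²} orbital empty and maximises CFSE. → square planar.
For [AgF₄]³−: Ligand charges: each fluoride is −1. With an overall charge of −3 the silver centre must be in the +1 oxidation state. Ag sits in group 11, so the d-electron count is 11 − 1 = 10. A d¹⁰ ion has no crystal-field stabilisation preference between square planar and tetrahedral, so four ligands adopt the sterically favoured tetrahedral geometry. → tetrahedral.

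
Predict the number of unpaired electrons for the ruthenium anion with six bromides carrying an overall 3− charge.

Summing ligand charges against the −3 overall charge gives an oxidation state of +3 for ruthenium.
Ru sits in group 8, so the d-electron count is 8 − 3 = 5.
The spin state decides the count: a 4d ion has a large Δₒ and is invariably low-spin.
An octahedral low-spin d⁵ ion is t₂g⁵e_g⁰, giving 1 unpaired electron.

1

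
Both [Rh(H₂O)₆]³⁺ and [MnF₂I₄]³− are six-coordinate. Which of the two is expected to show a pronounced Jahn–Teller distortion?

[Rh(H₂O)₆]³⁺: Water is neutral; balancing the +3 overall charge requires Rh(III). Rhodium is a group-9 element; Rh(III) is therefore d⁶. A 4d ion has a large Δₒ and is invariably low-spin. The d⁶ configuration leaves the e_g set evenly filled (or empty) — no strong Jahn–Teller driving force.
[MnF₂I₄]³−: Each fluoride is −1; each iodide is −1; balancing the −3 overall charge requires Mn(III). Mn sits in group 7, so the d-electron count is 7 − 3 = 4. Fluoride and iodide are weak-field ligands for a first-row metal, so the complex is high-spin. The t₂g³e_g¹ (high-spin) configuration has an unevenly filled e_g set; the Jahn–Teller theorem predicts a tetragonal distortion (typically axial elongation) to lift the degeneracy.

[MnF₂I₄]³−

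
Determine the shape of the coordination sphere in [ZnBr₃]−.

Summing ligand charges against the −1 overall charge gives an oxidation state of +2 for zinc.
Zn sits in group 12, so the d-electron count is 12 − 2 = 10.
With 3 monodentate ligands the coordination number is 3.
Three ligands around a d¹⁰ centre minimise repulsion in a trigonal-planar arrangement.

trigonal planar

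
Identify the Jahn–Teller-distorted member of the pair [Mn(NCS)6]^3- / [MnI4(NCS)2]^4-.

[Mn(NCS)6]^3-: Summing ligand charges against the −3 overall charge gives an oxidation state of +3 for manganese. Group 7 minus oxidation state 3 gives a d⁴ configuration. Isothiocyanate is a weak-field ligand for a first-row metal, so the complex is high-spin. The t₂g³e_g¹ (high-spin) configuration has an unevenly filled e_g set; the Jahn–Teller theorem predicts a tetragonal distortion (typically axial elongation) to lift the degeneracy.
[MnI4(NCS)2]^4-: Ligand charges: each iodide is −1; each isothiocyanate is −1. With an overall charge of −4 the manganese centre must be in the +2 oxidation state. Group 7 minus oxidation state 2 gives a d⁵ configuration. Iodide and isothiocyanate are weak-field ligands for a first-row metal, so the complex is high-spin. The d⁵ configuration leaves the e_g set evenly filled (or empty) — no strong Jahn–Teller driving force.

[Mn(NCS)6]^3-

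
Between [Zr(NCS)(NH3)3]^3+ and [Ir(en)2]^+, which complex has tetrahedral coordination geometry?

[Zr(NCS)(NH3)3]^3+

For [Zr(NCS)(NH3)3]^3+: Summing ligand charges against the +3 overall charge gives an oxidation state of +4 for zirconium. Group 4 minus oxidation state 4 gives a d⁰ configuration. A d⁰ ion has no crystal-field stabilisation preference between square planar and tetrahedral, so four ligands adopt the sterically favoured tetrahedral geometry. → tetrahedral.
For [Ir(en)2]^+: Ligand charges: ethylenediamine is neutral. With an overall charge of +1 the iridium centre must be in the +1 oxidation state. Ir sits in group 9, so the d-electron count is 9 − 1 = 8. A 5d d⁸ ion has a large crystal-field splitting; square planar leaves the high-energy d_{x²−y²} orbital empty and maximises CFSE. → square planar.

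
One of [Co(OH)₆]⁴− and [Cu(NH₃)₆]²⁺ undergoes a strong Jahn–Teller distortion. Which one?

[Co(OH)₆]⁴−: Ligand charges: each hydroxide is −1. With an overall charge of −4 the cobalt centre must be in the +2 oxidation state. Group 9 minus oxidation state 2 gives a d⁷ configuration. Hydroxide is a weak-field ligand for a first-row metal, so the complex is high-spin. The d⁷ configuration leaves the e_g set evenly filled (or empty) — no strong Jahn–Teller driving force.
[Cu(NH₃)₆]²⁺: Summing ligand charges against the +2 overall charge gives an oxidation state of +2 for copper. Group 11 minus oxidation state 2 gives a d⁹ configuration. The t₂g⁶e_g³ configuration has an unevenly filled e_g set; the Jahn–Teller theorem predicts a tetragonal distortion (typically axial elongation) to lift the degeneracy.

[Cu(NH₃)₆]²⁺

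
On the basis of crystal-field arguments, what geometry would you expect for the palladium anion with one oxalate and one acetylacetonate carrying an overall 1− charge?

Each oxalate is −2; each acetylacetonate is −1; balancing the −1 overall charge requires Pd(II).
Group 10 minus oxidation state 2 gives a d⁸ configuration.
Counting donor atoms: 1×oxalate (bidentate) → 2 donors; 1×acetylacetonate (bidentate) → 2 donors. Coordination number = 4.
A 4d d⁸ ion has a large crystal-field splitting; square planar leaves the high-energy d_{x²−y²} orbital empty and maximises CFSE.

square planar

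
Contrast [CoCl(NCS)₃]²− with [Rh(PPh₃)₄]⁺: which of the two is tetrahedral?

[CoCl(NCS)₃]²−

For [CoCl(NCS)₃]²−: Summing ligand charges against the −2 overall charge gives an oxidation state of +2 for cobalt. Group 9 minus oxidation state 2 gives a d⁷ configuration. For a high-spin 3d d⁷ ion with weak-field ligands the small Δₜ gives little square-planar CFSE advantage, so four ligands adopt the sterically favoured tetrahedral geometry. → tetrahedral.
For [Rh(PPh₃)₄]⁺: Triphenylphosphine is neutral; balancing the +1 overall charge requires Rh(I). Group 9 minus oxidation state 1 gives a d⁸ configuration. A 4d d⁸ ion has a large crystal-field splitting; square planar leaves the high-energy d_{x²−y²} orbital empty and maximises CFSE. → square planar.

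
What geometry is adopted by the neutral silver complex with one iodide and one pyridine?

linear

Summing ligand charges against the 0 overall charge gives an oxidation state of +1 for silver.
Ag sits in group 11, so the d-electron count is 11 − 1 = 10.
With 2 monodentate ligands the coordination number is 2.
A d¹⁰ ion with only two ligands adopts a linear arrangement (sp hybridisation; no CFSE preference).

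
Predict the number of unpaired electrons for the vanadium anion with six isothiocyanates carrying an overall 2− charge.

1

Ligand charges: each isothiocyanate is −1. With an overall charge of −2 the vanadium centre must be in the +4 oxidation state.
Vanadium is a group-5 element; V(IV) is therefore d¹.
In an octahedral field the d¹ configuration is t₂g¹e_g⁰ (only one arrangement possible), giving 1 unpaired electron.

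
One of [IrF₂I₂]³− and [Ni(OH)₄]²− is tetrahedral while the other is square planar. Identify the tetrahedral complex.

For [IrF₂I₂]³−: Summing ligand charges against the −3 overall charge gives an oxidation state of +1 for iridium. Iridium is a group-9 element; Ir(I) is therefore d⁸. A 5d d⁸ ion has a large crystal-field splitting; square planar leaves the high-energy d_{x²−y²} orbital empty and maximises CFSE. → square planar.
For [Ni(OH)₄]²−: Ligand charges: each hydroxide is −1. With an overall charge of −2 the nickel centre must be in the +2 oxidation state. Ni sits in group 10, so the d-electron count is 10 − 2 = 8. Hydroxide is a weak-field ligand. With weak-field ligands the CFSE gain from square planar is small, so a 3d d⁸ ion takes the sterically preferred tetrahedral geometry. → tetrahedral.

[Ni(OH)₄]²−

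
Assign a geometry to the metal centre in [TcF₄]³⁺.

tetrahedral

Summing ligand charges against the +3 overall charge gives an oxidation state of +7 for technetium.
Group 7 minus oxidation state 7 gives a d⁰ configuration.
With 4 monodentate ligands the coordination number is 4.
A d⁰ ion has no crystal-field stabilisation preference between square planar and tetrahedral, so four ligands adopt the sterically favoured tetrahedral geometry.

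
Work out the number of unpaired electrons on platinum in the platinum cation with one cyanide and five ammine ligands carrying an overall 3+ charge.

0 unpaired electrons

Each cyanide is −1; ammonia is neutral; balancing the +3 overall charge requires Pt(IV).
Group 10 minus oxidation state 4 gives a d⁶ configuration.
The spin state decides the count: a 5d ion has a large Δₒ and is invariably low-spin.
An octahedral low-spin d⁶ ion is t₂g⁶e_g⁰, giving 0 unpaired electrons.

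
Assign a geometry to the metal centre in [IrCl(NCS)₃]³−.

Ligand charges: each chloride is −1; each isothiocyanate is −1. With an overall charge of −3 the iridium centre must be in the +1 oxidation state.
Ir sits in group 9, so the d-electron count is 9 − 1 = 8.
Coordination number: 4.
A 5d d⁸ ion has a large crystal-field splitting; square planar leaves the high-energy d_{x²−y²} orbital empty and maximises CFSE.

square planar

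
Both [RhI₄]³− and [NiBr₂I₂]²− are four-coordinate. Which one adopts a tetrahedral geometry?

For [RhI₄]³−: Each iodide is −1; balancing the −3 overall charge requires Rh(I). Group 9 minus oxidation state 1 gives a d⁸ configuration. A 4d d⁸ ion has a large crystal-field splitting; square planar leaves the high-energy d_{x²−y²} orbital empty and maximises CFSE. → square planar.
For [NiBr₂I₂]²−: Ligand charges: each bromide is −1; each iodide is −1. With an overall charge of −2 the nickel centre must be in the +2 oxidation state. Group 10 minus oxidation state 2 gives a d⁸ configuration. Bromide and iodide are weak-field ligands. With weak-field ligands the CFSE gain from square planar is small, so a 3d d⁸ ion takes the sterically preferred tetrahedral geometry. → tetrahedral.

[NiBr₂I₂]²−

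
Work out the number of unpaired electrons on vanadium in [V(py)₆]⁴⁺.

Summing ligand charges against the +4 overall charge gives an oxidation state of +4 for vanadium.
V sits in group 5, so the d-electron count is 5 − 4 = 1.
In an octahedral field the d¹ configuration is t₂g¹e_g⁰ (only one arrangement possible), giving 1 unpaired electron.

1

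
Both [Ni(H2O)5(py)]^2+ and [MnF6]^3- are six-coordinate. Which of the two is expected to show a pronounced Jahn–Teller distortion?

[MnF6]^3-

[Ni(H2O)5(py)]^2+: Summing ligand charges against the +2 overall charge gives an oxidation state of +2 for nickel. Ni sits in group 10, so the d-electron count is 10 − 2 = 8. The d⁸ configuration leaves the e_g set evenly filled (or empty) — no strong Jahn–Teller driving force.
[MnF6]^3-: Each fluoride is −1; balancing the −3 overall charge requires Mn(III). Mn sits in group 7, so the d-electron count is 7 − 3 = 4. Fluoride is a weak-field ligand for a first-row metal, so the complex is high-spin. The t₂g³e_g¹ (high-spin) configuration has an unevenly filled e_g set; the Jahn–Teller theorem predicts a tetragonal distortion (typically axial elongation) to lift the degeneracy.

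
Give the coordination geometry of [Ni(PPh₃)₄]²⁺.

square planar

Triphenylphosphine is neutral; balancing the +2 overall charge requires Ni(II).
Group 10 minus oxidation state 2 gives a d⁸ configuration.
With 4 monodentate ligands the coordination number is 4.
Triphenylphosphine is a strong-field ligand (high in the spectrochemical series).
A 3d d⁸ ion with strong-field ligands gains enough CFSE to favour square planar over tetrahedral.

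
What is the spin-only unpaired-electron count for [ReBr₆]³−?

2 unpaired electrons

Ligand charges: each bromide is −1. With an overall charge of −3 the rhenium centre must be in the +3 oxidation state.
Rhenium is a group-7 element; Re(III) is therefore d⁴.
The spin state decides the count: a 5d ion has a large Δₒ and is invariably low-spin.
An octahedral low-spin d⁴ ion is t₂g⁴e_g⁰, giving 2 unpaired electrons.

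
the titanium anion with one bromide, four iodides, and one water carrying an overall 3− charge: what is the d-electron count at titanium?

d²

Ligand charges: each bromide is −1; each iodide is −1; water is neutral. With an overall charge of −3 the titanium centre must be in the +2 oxidation state.
Ti sits in group 4, so the d-electron count is 4 − 2 = 2.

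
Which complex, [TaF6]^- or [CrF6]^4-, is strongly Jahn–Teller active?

[TaF6]^-: Each fluoride is −1; balancing the −1 overall charge requires Ta(V). Tantalum is a group-5 element; Ta(V) is therefore d⁰. The d⁰ configuration leaves the e_g set evenly filled (or empty) — no strong Jahn–Teller driving force.
[CrF6]^4-: Summing ligand charges against the −4 overall charge gives an oxidation state of +2 for chromium. Group 6 minus oxidation state 2 gives a d⁴ configuration. Fluoride is a weak-field ligand for a first-row metal, so the complex is high-spin. The t₂g³e_g¹ (high-spin) configuration has an unevenly filled e_g set; the Jahn–Teller theorem predicts a tetragonal distortion (typically axial elongation) to lift the degeneracy.

[CrF6]^4-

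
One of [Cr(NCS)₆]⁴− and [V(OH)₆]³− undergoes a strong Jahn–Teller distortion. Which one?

[Cr(NCS)₆]⁴−

[Cr(NCS)₆]⁴−: Each isothiocyanate is −1; balancing the −4 overall charge requires Cr(II). Group 6 minus oxidation state 2 gives a d⁴ configuration. Isothiocyanate is a weak-field ligand for a first-row metal, so the complex is high-spin. The t₂g³e_g¹ (high-spin) configuration has an unevenly filled e_g set; the Jahn–Teller theorem predicts a tetragonal distortion (typically axial elongation) to lift the degeneracy.
[V(OH)₆]³−: Each hydroxide is −1; balancing the −3 overall charge requires V(III). V sits in group 5, so the d-electron count is 5 − 3 = 2. The d² configuration leaves the e_g set evenly filled (or empty) — no strong Jahn–Teller driving force.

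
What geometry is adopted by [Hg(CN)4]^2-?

tetrahedral

Each cyanide is −1; balancing the −2 overall charge requires Hg(II).
Group 12 minus oxidation state 2 gives a d¹⁰ configuration.
Coordination number: 4.
A d¹⁰ ion has no crystal-field stabilisation preference between square planar and tetrahedral, so four ligands adopt the sterically favoured tetrahedral geometry.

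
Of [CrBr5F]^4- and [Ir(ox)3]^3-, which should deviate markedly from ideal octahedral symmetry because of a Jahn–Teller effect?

[CrBr5F]^4-: Each bromide is −1; each fluoride is −1; balancing the −4 overall charge requires Cr(II). Cr sits in group 6, so the d-electron count is 6 − 2 = 4. Bromide and fluoride are weak-field ligands for a first-row metal, so the complex is high-spin. The t₂g³e_g¹ (high-spin) configuration has an unevenly filled e_g set; the Jahn–Teller theorem predicts a tetragonal distortion (typically axial elongation) to lift the degeneracy.
[Ir(ox)3]^3-: Ligand charges: each oxalate is −2. With an overall charge of −3 the iridium centre must be in the +3 oxidation state. Ir sits in group 9, so the d-electron count is 9 − 3 = 6. A 5d ion has a large Δₒ and is invariably low-spin. The d⁶ configuration leaves the e_g set evenly filled (or empty) — no strong Jahn–Teller driving force.

[CrBr5F]^4-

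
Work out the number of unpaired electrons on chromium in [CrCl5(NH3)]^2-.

Ligand charges: each chloride is −1; ammonia is neutral. With an overall charge of −2 the chromium centre must be in the +3 oxidation state.
Group 6 minus oxidation state 3 gives a d³ configuration.
In an octahedral field the d³ configuration is t₂g³e_g⁰ (only one arrangement possible), giving 3 unpaired electrons.

3 unpaired electrons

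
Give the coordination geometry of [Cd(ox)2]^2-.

tetrahedral

Summing ligand charges against the −2 overall charge gives an oxidation state of +2 for cadmium.
Group 12 minus oxidation state 2 gives a d¹⁰ configuration.
Counting donor atoms: 2×oxalate (bidentate) → 4 donors. Coordination number = 4.
A d¹⁰ ion has no crystal-field stabilisation preference between square planar and tetrahedral, so four ligands adopt the sterically favoured tetrahedral geometry.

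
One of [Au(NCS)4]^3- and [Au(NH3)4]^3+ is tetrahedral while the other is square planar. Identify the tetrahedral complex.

For [Au(NCS)4]^3-: Summing ligand charges against the −3 overall charge gives an oxidation state of +1 for gold. Gold is a group-11 element; Au(I) is therefore d¹⁰. A d¹⁰ ion has no crystal-field stabilisation preference between square planar and tetrahedral, so four ligands adopt the sterically favoured tetrahedral geometry. → tetrahedral.
For [Au(NH3)4]^3+: Ammonia is neutral; balancing the +3 overall charge requires Au(III). Au sits in group 11, so the d-electron count is 11 − 3 = 8. A 5d d⁸ ion has a large crystal-field splitting; square planar leaves the high-energy d_{x²−y²} orbital empty and maximises CFSE. → square planar.

[Au(NCS)4]^3-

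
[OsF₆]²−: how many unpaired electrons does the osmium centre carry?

2

Each fluoride is −1; balancing the −2 overall charge requires Os(IV).
Os sits in group 8, so the d-electron count is 8 − 4 = 4.
The spin state decides the count: a 5d ion has a large Δₒ and is invariably low-spin.
An octahedral low-spin d⁴ ion is t₂g⁴e_g⁰, giving 2 unpaired electrons.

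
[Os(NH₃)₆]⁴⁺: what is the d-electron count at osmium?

d4

Ligand charges: ammonia is neutral. With an overall charge of +4 the osmium centre must be in the +4 oxidation state.
Group 8 minus oxidation state 4 gives a d⁴ configuration.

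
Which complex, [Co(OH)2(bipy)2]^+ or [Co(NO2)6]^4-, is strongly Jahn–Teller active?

[Co(NO2)6]^4-

[Co(OH)2(bipy)2]^+: Ligand charges: each hydroxide is −1; 2,2′-bipyridine is neutral. With an overall charge of +1 the cobalt centre must be in the +3 oxidation state. Cobalt is a group-9 element; Co(III) is therefore d⁶. Co(III) has an exceptionally large octahedral splitting and is low-spin with essentially every ligand except fluoride. The d⁶ configuration leaves the e_g set evenly filled (or empty) — no strong Jahn–Teller driving force.
[Co(NO2)6]^4-: Ligand charges: each nitro (N-bound nitrite) is −1. With an overall charge of −4 the cobalt centre must be in the +2 oxidation state. Co sits in group 9, so the d-electron count is 9 − 2 = 7. Nitro (N-bound nitrite) is a strong-field ligand (high in the spectrochemical series) for a first-row metal, so the complex is low-spin. The t₂g⁶e_g¹ (low-spin) configuration has an unevenly filled e_g set; the Jahn–Teller theorem predicts a tetragonal distortion (typically axial elongation) to lift the degeneracy.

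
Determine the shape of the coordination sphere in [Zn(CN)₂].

linear

Summing ligand charges against the 0 overall charge gives an oxidation state of +2 for zinc.
Zn sits in group 12, so the d-electron count is 12 − 2 = 10.
Coordination number: 2.
A d¹⁰ ion with only two ligands adopts a linear arrangement (sp hybridisation; no CFSE preference).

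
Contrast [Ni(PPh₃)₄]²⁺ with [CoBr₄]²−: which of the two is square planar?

For [Ni(PPh₃)₄]²⁺: Ligand charges: triphenylphosphine is neutral. With an overall charge of +2 the nickel centre must be in the +2 oxidation state. Nickel is a group-10 element; Ni(II) is therefore d⁸. Triphenylphosphine is a strong-field ligand (high in the spectrochemical series). A 3d d⁸ ion with strong-field ligands gains enough CFSE to favour square planar over tetrahedral. → square planar.
For [CoBr₄]²−: Each bromide is −1; balancing the −2 overall charge requires Co(II). Cobalt is a group-9 element; Co(II) is therefore d⁷. For a high-spin 3d d⁷ ion with weak-field ligands the small Δₜ gives little square-planar CFSE advantage, so four ligands adopt the sterically favoured tetrahedral geometry. → tetrahedral.

[Ni(PPh₃)₄]²⁺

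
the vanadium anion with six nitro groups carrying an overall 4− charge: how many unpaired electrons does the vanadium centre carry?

Summing ligand charges against the −4 overall charge gives an oxidation state of +2 for vanadium.
Vanadium is a group-5 element; V(II) is therefore d³.
In an octahedral field the d³ configuration is t₂g³e_g⁰ (only one arrangement possible), giving 3 unpaired electrons.

3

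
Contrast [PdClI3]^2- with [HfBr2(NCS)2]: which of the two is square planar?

For [PdClI3]^2-: Summing ligand charges against the −2 overall charge gives an oxidation state of +2 for palladium. Group 10 minus oxidation state 2 gives a d⁸ configuration. A 4d d⁸ ion has a large crystal-field splitting; square planar leaves the high-energy d_{x²−y²} orbital empty and maximises CFSE. → square planar.
For [HfBr2(NCS)2]: Each bromide is −1; each isothiocyanate is −1; balancing the 0 overall charge requires Hf(IV). Group 4 minus oxidation state 4 gives a d⁰ configuration. A d⁰ ion has no crystal-field stabilisation preference between square planar and tetrahedral, so four ligands adopt the sterically favoured tetrahedral geometry. → tetrahedral.

[PdClI3]^2-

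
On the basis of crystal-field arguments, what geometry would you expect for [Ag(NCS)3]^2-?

Ligand charges: each isothiocyanate is −1. With an overall charge of −2 the silver centre must be in the +1 oxidation state.
Silver is a group-11 element; Ag(I) is therefore d¹⁰.
Coordination number: 3.
Three ligands around a d¹⁰ centre minimise repulsion in a trigonal-planar arrangement.

trigonal planar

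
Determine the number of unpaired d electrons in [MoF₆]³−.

Summing ligand charges against the −3 overall charge gives an oxidation state of +3 for molybdenum.
Molybdenum is a group-6 element; Mo(III) is therefore d³.
In an octahedral field the d³ configuration is t₂g³e_g⁰ (only one arrangement possible), giving 3 unpaired electrons.

3 unpaired electrons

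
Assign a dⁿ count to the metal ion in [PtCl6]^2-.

d⁶

Each chloride is −1; balancing the −2 overall charge requires Pt(IV).
Platinum is a group-10 element; Pt(IV) is therefore d⁶.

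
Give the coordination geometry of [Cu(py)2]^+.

Ligand charges: pyridine is neutral. With an overall charge of +1 the copper centre must be in the +1 oxidation state.
Copper is a group-11 element; Cu(I) is therefore d¹⁰.
With 2 monodentate ligands the coordination number is 2.
A d¹⁰ ion with only two ligands adopts a linear arrangement (sp hybridisation; no CFSE preference).

linear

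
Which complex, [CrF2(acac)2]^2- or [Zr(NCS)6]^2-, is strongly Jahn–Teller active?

[CrF2(acac)2]^2-: Each fluoride is −1; each acetylacetonate is −1; balancing the −2 overall charge requires Cr(II). Chromium is a group-6 element; Cr(II) is therefore d⁴. Acetylacetonate and fluoride are weak-field ligands for a first-row metal, so the complex is high-spin. The t₂g³e_g¹ (high-spin) configuration has an unevenly filled e_g set; the Jahn–Teller theorem predicts a tetragonal distortion (typically axial elongation) to lift the degeneracy.
[Zr(NCS)6]^2-: Ligand charges: each isothiocyanate is −1. With an overall charge of −2 the zirconium centre must be in the +4 oxidation state. Zr sits in group 4, so the d-electron count is 4 − 4 = 0. The d⁰ configuration leaves the e_g set evenly filled (or empty) — no strong Jahn–Teller driving force.

[CrF2(acac)2]^2-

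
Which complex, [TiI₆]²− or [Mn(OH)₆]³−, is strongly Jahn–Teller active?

[Mn(OH)₆]³−

[TiI₆]²−: Summing ligand charges against the −2 overall charge gives an oxidation state of +4 for titanium. Titanium is a group-4 element; Ti(IV) is therefore d⁰. The d⁰ configuration leaves the e_g set evenly filled (or empty) — no strong Jahn–Teller driving force.
[Mn(OH)₆]³−: Ligand charges: each hydroxide is −1. With an overall charge of −3 the manganese centre must be in the +3 oxidation state. Manganese is a group-7 element; Mn(III) is therefore d⁴. Hydroxide is a weak-field ligand for a first-row metal, so the complex is high-spin. The t₂g³e_g¹ (high-spin) configuration has an unevenly filled e_g set; the Jahn–Teller theorem predicts a tetragonal distortion (typically axial elongation) to lift the degeneracy.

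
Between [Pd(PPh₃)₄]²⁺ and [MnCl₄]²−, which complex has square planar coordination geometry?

[Pd(PPh₃)₄]²⁺

For [Pd(PPh₃)₄]²⁺: Summing ligand charges against the +2 overall charge gives an oxidation state of +2 for palladium. Palladium is a group-10 element; Pd(II) is therefore d⁸. A 4d d⁸ ion has a large crystal-field splitting; square planar leaves the high-energy d_{x²−y²} orbital empty and maximises CFSE. → square planar.
For [MnCl₄]²−: Ligand charges: each chloride is −1. With an overall charge of −2 the manganese centre must be in the +2 oxidation state. Group 7 minus oxidation state 2 gives a d⁵ configuration. A high-spin d⁵ ion has zero CFSE in either geometry, so four ligands adopt the sterically favoured tetrahedral geometry. → tetrahedral.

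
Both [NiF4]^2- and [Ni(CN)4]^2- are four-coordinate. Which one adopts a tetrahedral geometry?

[NiF4]^2-

For [NiF4]^2-: Summing ligand charges against the −2 overall charge gives an oxidation state of +2 for nickel. Ni sits in group 10, so the d-electron count is 10 − 2 = 8. Fluoride is a weak-field ligand. With weak-field ligands the CFSE gain from square planar is small, so a 3d d⁸ ion takes the sterically preferred tetrahedral geometry. → tetrahedral.
For [Ni(CN)4]^2-: Summing ligand charges against the −2 overall charge gives an oxidation state of +2 for nickel. Group 10 minus oxidation state 2 gives a d⁸ configuration. Cyanide is a strong-field ligand (high in the spectrochemical series). A 3d d⁸ ion with strong-field ligands gains enough CFSE to favour square planar over tetrahedral. → square planar.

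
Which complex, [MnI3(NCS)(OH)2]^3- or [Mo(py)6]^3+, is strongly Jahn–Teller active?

[MnI3(NCS)(OH)2]^3-: Ligand charges: each iodide is −1; each isothiocyanate is −1; each hydroxide is −1. With an overall charge of −3 the manganese centre must be in the +3 oxidation state. Manganese is a group-7 element; Mn(III) is therefore d⁴. Hydroxide, iodide, and isothiocyanate are weak-field ligands for a first-row metal, so the complex is high-spin. The t₂g³e_g¹ (high-spin) configuration has an unevenly filled e_g set; the Jahn–Teller theorem predicts a tetragonal distortion (typically axial elongation) to lift the degeneracy.
[Mo(py)6]^3+: Summing ligand charges against the +3 overall charge gives an oxidation state of +3 for molybdenum. Molybdenum is a group-6 element; Mo(III) is therefore d³. The d³ configuration leaves the e_g set evenly filled (or empty) — no strong Jahn–Teller driving force.

[MnI3(NCS)(OH)2]^3-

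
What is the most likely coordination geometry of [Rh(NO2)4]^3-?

Ligand charges: each nitro (N-bound nitrite) is −1. With an overall charge of −3 the rhodium centre must be in the +1 oxidation state.
Rh sits in group 9, so the d-electron count is 9 − 1 = 8.
With 4 monodentate ligands the coordination number is 4.
A 4d d⁸ ion has a large crystal-field splitting; square planar leaves the high-energy d_{x²−y²} orbital empty and maximises CFSE.

square planar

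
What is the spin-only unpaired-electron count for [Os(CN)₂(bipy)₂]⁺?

1 unpaired electron

Each cyanide is −1; 2,2′-bipyridine is neutral; balancing the +1 overall charge requires Os(III).
Os sits in group 8, so the d-electron count is 8 − 3 = 5.
Counting donor atoms: 2×cyanide (monodentate) → 2 donors; 2×2,2′-bipyridine (bidentate) → 4 donors. Coordination number = 6.
The spin state decides the count: a 5d ion has a large Δₒ and is invariably low-spin.
An octahedral low-spin d⁵ ion is t₂g⁵e_g⁰, giving 1 unpaired electron.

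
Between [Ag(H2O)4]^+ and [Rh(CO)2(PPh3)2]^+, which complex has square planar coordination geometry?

For [Ag(H2O)4]^+: Summing ligand charges against the +1 overall charge gives an oxidation state of +1 for silver. Group 11 minus oxidation state 1 gives a d¹⁰ configuration. A d¹⁰ ion has no crystal-field stabilisation preference between square planar and tetrahedral, so four ligands adopt the sterically favoured tetrahedral geometry. → tetrahedral.
For [Rh(CO)2(PPh3)2]^+: Summing ligand charges against the +1 overall charge gives an oxidation state of +1 for rhodium. Group 9 minus oxidation state 1 gives a d⁸ configuration. A 4d d⁸ ion has a large crystal-field splitting; square planar leaves the high-energy d_{x²−y²} orbital empty and maximises CFSE. → square planar.

[Rh(CO)2(PPh3)2]^+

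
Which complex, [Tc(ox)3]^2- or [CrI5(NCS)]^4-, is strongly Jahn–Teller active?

[Tc(ox)3]^2-: Each oxalate is −2; balancing the −2 overall charge requires Tc(IV). Group 7 minus oxidation state 4 gives a d³ configuration. The d³ configuration leaves the e_g set evenly filled (or empty) — no strong Jahn–Teller driving force.
[CrI5(NCS)]^4-: Summing ligand charges against the −4 overall charge gives an oxidation state of +2 for chromium. Group 6 minus oxidation state 2 gives a d⁴ configuration. Iodide and isothiocyanate are weak-field ligands for a first-row metal, so the complex is high-spin. The t₂g³e_g¹ (high-spin) configuration has an unevenly filled e_g set; the Jahn–Teller theorem predicts a tetragonal distortion (typically axial elongation) to lift the degeneracy.

[CrI5(NCS)]^4-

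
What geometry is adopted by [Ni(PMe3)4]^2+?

square planar

Ligand charges: trimethylphosphine is neutral. With an overall charge of +2 the nickel centre must be in the +2 oxidation state.
Nickel is a group-10 element; Ni(II) is therefore d⁸.
With 4 monodentate ligands the coordination number is 4.
Trimethylphosphine is a strong-field ligand (high in the spectrochemical series).
A 3d d⁸ ion with strong-field ligands gains enough CFSE to favour square planar over tetrahedral.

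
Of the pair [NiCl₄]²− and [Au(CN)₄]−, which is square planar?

[Au(CN)₄]−

For [NiCl₄]²−: Summing ligand charges against the −2 overall charge gives an oxidation state of +2 for nickel. Ni sits in group 10, so the d-electron count is 10 − 2 = 8. Chloride is a weak-field ligand. With weak-field ligands the CFSE gain from square planar is small, so a 3d d⁸ ion takes the sterically preferred tetrahedral geometry. → tetrahedral.
For [Au(CN)₄]−: Each cyanide is −1; balancing the −1 overall charge requires Au(III). Au sits in group 11, so the d-electron count is 11 − 3 = 8. A 5d d⁸ ion has a large crystal-field splitting; square planar leaves the high-energy d_{x²−y²} orbital empty and maximises CFSE. → square planar.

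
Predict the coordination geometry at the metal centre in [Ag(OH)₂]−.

linear

Each hydroxide is −1; balancing the −1 overall charge requires Ag(I).
Ag sits in group 11, so the d-electron count is 11 − 1 = 10.
With 2 monodentate ligands the coordination number is 2.
A d¹⁰ ion with only two ligands adopts a linear arrangement (sp hybridisation; no CFSE preference).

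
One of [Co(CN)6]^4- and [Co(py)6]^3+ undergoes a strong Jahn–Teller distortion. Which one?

[Co(CN)6]^4-

[Co(CN)6]^4-: Summing ligand charges against the −4 overall charge gives an oxidation state of +2 for cobalt. Co sits in group 9, so the d-electron count is 9 − 2 = 7. Cyanide is a strong-field ligand (high in the spectrochemical series) for a first-row metal, so the complex is low-spin. The t₂g⁶e_g¹ (low-spin) configuration has an unevenly filled e_g set; the Jahn–Teller theorem predicts a tetragonal distortion (typically axial elongation) to lift the degeneracy.
[Co(py)6]^3+: Summing ligand charges against the +3 overall charge gives an oxidation state of +3 for cobalt. Group 9 minus oxidation state 3 gives a d⁶ configuration. Co(III) has an exceptionally large octahedral splitting and is low-spin with essentially every ligand except fluoride. The d⁶ configuration leaves the e_g set evenly filled (or empty) — no strong Jahn–Teller driving force.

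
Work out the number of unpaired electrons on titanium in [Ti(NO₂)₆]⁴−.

2 unpaired electrons

Summing ligand charges against the −4 overall charge gives an oxidation state of +2 for titanium.
Ti sits in group 4, so the d-electron count is 4 − 2 = 2.
In an octahedral field the d² configuration is t₂g²e_g⁰ (only one arrangement possible), giving 2 unpaired electrons.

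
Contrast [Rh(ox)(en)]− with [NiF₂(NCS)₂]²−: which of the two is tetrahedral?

For [Rh(ox)(en)]−: Each oxalate is −2; ethylenediamine is neutral; balancing the −1 overall charge requires Rh(I). Group 9 minus oxidation state 1 gives a d⁸ configuration. A 4d d⁸ ion has a large crystal-field splitting; square planar leaves the high-energy d_{x²−y²} orbital empty and maximises CFSE. → square planar.
For [NiF₂(NCS)₂]²−: Each fluoride is −1; each isothiocyanate is −1; balancing the −2 overall charge requires Ni(II). Group 10 minus oxidation state 2 gives a d⁸ configuration. Fluoride and isothiocyanate are weak-field ligands. With weak-field ligands the CFSE gain from square planar is small, so a 3d d⁸ ion takes the sterically preferred tetrahedral geometry. → tetrahedral.

[NiF₂(NCS)₂]²−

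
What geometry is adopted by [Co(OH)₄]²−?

tetrahedral

Summing ligand charges against the −2 overall charge gives an oxidation state of +2 for cobalt.
Group 9 minus oxidation state 2 gives a d⁷ configuration.
With 4 monodentate ligands the coordination number is 4.
Hydroxide is a weak-field ligand.
For a high-spin 3d d⁷ ion with weak-field ligands the small Δₜ gives little square-planar CFSE advantage, so four ligands adopt the sterically favoured tetrahedral geometry.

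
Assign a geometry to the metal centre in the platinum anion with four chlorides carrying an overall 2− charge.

Each chloride is −1; balancing the −2 overall charge requires Pt(II).
Group 10 minus oxidation state 2 gives a d⁸ configuration.
Coordination number: 4.
A 5d d⁸ ion has a large crystal-field splitting; square planar leaves the high-energy d_{x²−y²} orbital empty and maximises CFSE.

square planar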